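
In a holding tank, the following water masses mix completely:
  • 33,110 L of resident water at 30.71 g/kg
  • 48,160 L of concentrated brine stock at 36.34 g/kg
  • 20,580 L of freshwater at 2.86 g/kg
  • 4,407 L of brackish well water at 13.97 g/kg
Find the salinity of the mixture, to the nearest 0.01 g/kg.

27.17 g/kg

Salt balance:
salt = 33,110×30.71 + 48,160×36.34 + 20,580×2.86 + 4,407×13.97 = 1,016,808.1 + 1,750,134.4 + 58,858.8 + 61,565.79 = 2,887,367.09
volume = 33,110 + 48,160 + 20,580 + 4,407 = 106,257 L
S = 2,887,367.09 / 106,257 = 27.1734 g/kg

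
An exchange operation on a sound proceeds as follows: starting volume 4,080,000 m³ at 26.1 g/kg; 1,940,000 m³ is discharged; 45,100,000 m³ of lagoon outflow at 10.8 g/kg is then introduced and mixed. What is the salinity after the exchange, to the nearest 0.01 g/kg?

Remaining after removal: 2,140,000 m³ at 26.1 g/kg (salt = 55,854,000)
After addition: salt = 55,854,000 + 45,100,000×10.8 = 542,934,000; volume = 47,240,000 m³
S = 542,934,000 / 47,240,000 = 11.4931 g/kg

11.49 g/kg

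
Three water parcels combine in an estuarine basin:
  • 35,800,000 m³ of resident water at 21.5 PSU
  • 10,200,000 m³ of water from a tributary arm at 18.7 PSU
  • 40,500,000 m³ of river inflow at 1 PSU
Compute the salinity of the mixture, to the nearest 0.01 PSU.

By conservation of dissolved salt,
salt = 35,800,000×21.5 + 10,200,000×18.7 + 40,500,000×1 = 769,700,000 + 190,740,000 + 40,500,000 = 1,000,940,000
volume = 35,800,000 + 10,200,000 + 40,500,000 = 86,500,000 m³
S = 1,000,940,000 / 86,500,000 = 11.5716 PSU

11.57 PSU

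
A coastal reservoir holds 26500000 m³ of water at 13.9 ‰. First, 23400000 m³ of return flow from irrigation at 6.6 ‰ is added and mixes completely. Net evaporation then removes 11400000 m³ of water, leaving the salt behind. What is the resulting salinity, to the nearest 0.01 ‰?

13.58 ‰

After mixing: salt = 26,500,000×13.9 + 23,400,000×6.6 = 522,790,000; volume = 49,900,000 m³
After evaporation: salt unchanged = 522,790,000; volume = 49,900,000 − 11,400,000 = 38,500,000 m³
S = 522,790,000 / 38,500,000 = 13.579 ‰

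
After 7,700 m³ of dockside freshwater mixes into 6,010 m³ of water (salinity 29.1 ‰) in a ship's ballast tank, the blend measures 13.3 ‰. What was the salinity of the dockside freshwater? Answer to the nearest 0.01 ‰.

0.97 ‰

Salt balance: 6,010×29.1 + 7,700×S = 13,710×13.3
174,891 + 7,700·S = 182,343
S = (182,343 − 174,891) / 7,700 = 0.9678 ‰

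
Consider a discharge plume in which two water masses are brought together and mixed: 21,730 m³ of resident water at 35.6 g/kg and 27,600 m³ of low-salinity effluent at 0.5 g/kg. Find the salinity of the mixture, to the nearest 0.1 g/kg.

Conserving salt mass:
salt = 21,730×35.6 + 27,600×0.5 = 773,588 + 13,800 = 787,388
volume = 21,730 + 27,600 = 49,330 m³
S = 787,388 / 49,330 = 15.962 g/kg

16.0 g/kg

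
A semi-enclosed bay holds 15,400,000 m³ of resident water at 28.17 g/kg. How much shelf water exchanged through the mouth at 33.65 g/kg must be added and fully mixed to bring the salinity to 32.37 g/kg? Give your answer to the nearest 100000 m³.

50500000 m³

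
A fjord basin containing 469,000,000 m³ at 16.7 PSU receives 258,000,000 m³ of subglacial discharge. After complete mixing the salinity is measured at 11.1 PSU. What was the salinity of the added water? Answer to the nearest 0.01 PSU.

0.92 PSU

Salt balance: 469,000,000×16.7 + 258,000,000×S = 727,000,000×11.1
7,832,300,000 + 258,000,000·S = 8,069,700,000
S = (8,069,700,000 − 7,832,300,000) / 258,000,000 = 0.9202 PSU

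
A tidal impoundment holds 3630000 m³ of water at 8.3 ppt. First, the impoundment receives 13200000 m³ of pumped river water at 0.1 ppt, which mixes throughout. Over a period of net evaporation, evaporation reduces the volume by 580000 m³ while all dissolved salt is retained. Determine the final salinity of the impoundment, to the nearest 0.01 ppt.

1.94 ppt

After mixing: salt = 3,630,000×8.3 + 13,200,000×0.1 = 31,449,000; volume = 16,830,000 m³
After evaporation: salt unchanged = 31,449,000; volume = 16,830,000 − 580,000 = 16,250,000 m³
S = 31,449,000 / 16,250,000 = 1.9353 ppt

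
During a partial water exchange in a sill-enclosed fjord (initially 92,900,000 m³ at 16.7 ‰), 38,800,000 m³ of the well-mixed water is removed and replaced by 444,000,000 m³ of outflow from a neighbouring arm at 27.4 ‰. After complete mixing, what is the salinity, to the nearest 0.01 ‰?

26.24 ‰

Remaining after removal: 54,100,000 m³ at 16.7 ‰ (salt = 903,470,000)
After addition: salt = 903,470,000 + 444,000,000×27.4 = 13,069,070,000; volume = 498,100,000 m³
S = 13,069,070,000 / 498,100,000 = 26.2378 ‰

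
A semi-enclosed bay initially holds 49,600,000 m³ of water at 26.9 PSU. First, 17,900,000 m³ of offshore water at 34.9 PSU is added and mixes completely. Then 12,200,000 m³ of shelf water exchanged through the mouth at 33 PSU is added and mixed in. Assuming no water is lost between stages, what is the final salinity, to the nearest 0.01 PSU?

29.63 PSU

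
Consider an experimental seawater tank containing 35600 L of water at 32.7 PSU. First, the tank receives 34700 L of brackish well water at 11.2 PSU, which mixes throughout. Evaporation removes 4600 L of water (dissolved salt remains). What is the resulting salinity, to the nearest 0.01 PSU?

23.63 PSU

After mixing: salt = 35,600×32.7 + 34,700×11.2 = 1,552,760; volume = 70,300 L
After evaporation: salt unchanged = 1,552,760; volume = 70,300 − 4,600 = 65,700 L
S = 1,552,760 / 65,700 = 23.6341 PSU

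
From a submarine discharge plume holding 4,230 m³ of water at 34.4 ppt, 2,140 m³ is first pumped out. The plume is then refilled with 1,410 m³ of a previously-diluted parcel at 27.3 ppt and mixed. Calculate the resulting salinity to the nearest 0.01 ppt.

31.54 ppt

Remaining after removal: 2,090 m³ at 34.4 ppt (salt = 71,896)
After addition: salt = 71,896 + 1,410×27.3 = 110,389; volume = 3,500 m³
S = 110,389 / 3,500 = 31.5397 ppt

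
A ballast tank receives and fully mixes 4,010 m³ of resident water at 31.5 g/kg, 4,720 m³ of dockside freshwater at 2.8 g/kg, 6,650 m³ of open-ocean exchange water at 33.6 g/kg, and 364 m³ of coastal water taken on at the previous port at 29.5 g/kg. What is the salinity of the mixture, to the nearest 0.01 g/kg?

Salt balance:
salt = 4,010×31.5 + 4,720×2.8 + 6,650×33.6 + 364×29.5 = 126,315 + 13,216 + 223,440 + 10,738 = 373,709
volume = 4,010 + 4,720 + 6,650 + 364 = 15,744 m³
S = 373,709 / 15,744 = 23.7366 g/kg

23.74 g/kg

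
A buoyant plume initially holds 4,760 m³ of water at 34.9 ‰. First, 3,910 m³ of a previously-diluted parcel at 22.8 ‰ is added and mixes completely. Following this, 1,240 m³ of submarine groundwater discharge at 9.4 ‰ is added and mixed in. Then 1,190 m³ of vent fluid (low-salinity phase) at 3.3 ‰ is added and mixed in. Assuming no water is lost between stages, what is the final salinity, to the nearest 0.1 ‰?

By conservation of dissolved salt,
Initial salt = 4,760×34.9 = 166,124
After stage 1: salt = 166,124 + 3,910×22.8 = 255,272; volume = 8,670 m³; S = 29.443 ‰
After stage 2: salt = 255,272 + 1,240×9.4 = 266,928; volume = 9,910 m³; S = 26.935 ‰
After stage 3: salt = 266,928 + 1,190×3.3 = 270,855; volume = 11,100 m³
S = 270,855 / 11,100 = 24.4014 ‰

24.4 ‰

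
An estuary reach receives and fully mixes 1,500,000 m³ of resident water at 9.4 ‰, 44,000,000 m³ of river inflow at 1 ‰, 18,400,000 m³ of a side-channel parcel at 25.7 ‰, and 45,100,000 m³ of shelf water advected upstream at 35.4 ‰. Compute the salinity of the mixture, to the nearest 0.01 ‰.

19.52 ‰

Mass of salt is conserved:
salt = 1,500,000×9.4 + 44,000,000×1 + 18,400,000×25.7 + 45,100,000×35.4 = 14,100,000 + 44,000,000 + 472,880,000 + 1,596,540,000 = 2,127,520,000
volume = 1,500,000 + 44,000,000 + 18,400,000 + 45,100,000 = 109,000,000 m³
S = 2,127,520,000 / 109,000,000 = 19.5185 ‰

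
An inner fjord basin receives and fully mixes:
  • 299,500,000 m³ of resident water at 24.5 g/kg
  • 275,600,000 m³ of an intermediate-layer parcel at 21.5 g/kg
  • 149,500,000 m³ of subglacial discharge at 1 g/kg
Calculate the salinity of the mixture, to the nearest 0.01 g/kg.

By conservation of dissolved salt,
salt = 299,500,000×24.5 + 275,600,000×21.5 + 149,500,000×1 = 7,337,750,000 + 5,925,400,000 + 149,500,000 = 13,412,650,000
volume = 299,500,000 + 275,600,000 + 149,500,000 = 724,600,000 m³
S = 13,412,650,000 / 724,600,000 = 18.5104 g/kg

18.51 g/kg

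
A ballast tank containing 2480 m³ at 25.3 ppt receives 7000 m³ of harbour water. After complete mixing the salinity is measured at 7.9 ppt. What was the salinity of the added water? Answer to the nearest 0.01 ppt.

1.74 ppt

Salt balance: 2,480×25.3 + 7,000×S = 9,480×7.9
62,744 + 7,000·S = 74,892
S = (74,892 − 62,744) / 7,000 = 1.7354 ppt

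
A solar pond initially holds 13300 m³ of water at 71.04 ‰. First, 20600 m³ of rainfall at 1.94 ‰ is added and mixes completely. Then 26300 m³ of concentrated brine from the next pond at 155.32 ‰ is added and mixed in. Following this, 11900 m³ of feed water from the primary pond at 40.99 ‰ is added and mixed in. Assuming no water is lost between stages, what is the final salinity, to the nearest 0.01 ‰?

77.08 ‰

Conserving salt mass:
Initial salt = 13,300×71.04 = 944,832
After stage 1: salt = 944,832 + 20,600×1.94 = 984,796; volume = 33,900 m³; S = 29.05 ‰
After stage 2: salt = 984,796 + 26,300×155.32 = 5,069,712; volume = 60,200 m³; S = 84.214 ‰
After stage 3: salt = 5,069,712 + 11,900×40.99 = 5,557,493; volume = 72,100 m³
S = 5,557,493 / 72,100 = 77.0803 ‰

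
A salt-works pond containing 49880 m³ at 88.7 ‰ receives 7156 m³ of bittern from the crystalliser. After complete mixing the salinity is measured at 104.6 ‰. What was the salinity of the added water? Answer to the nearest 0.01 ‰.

Salt balance: 49,880×88.7 + 7,156×S = 57,036×104.6
4,424,356 + 7,156·S = 5,965,965.6
S = (5,965,965.6 − 4,424,356) / 7,156 = 215.429 ‰

215.43 ‰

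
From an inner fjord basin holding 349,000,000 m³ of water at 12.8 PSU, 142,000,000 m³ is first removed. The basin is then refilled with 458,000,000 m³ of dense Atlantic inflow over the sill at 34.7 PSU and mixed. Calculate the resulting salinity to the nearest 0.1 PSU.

Remaining after removal: 207,000,000 m³ at 12.8 PSU (salt = 2,649,600,000)
After addition: salt = 2,649,600,000 + 458,000,000×34.7 = 18,542,200,000; volume = 665,000,000 m³
S = 18,542,200,000 / 665,000,000 = 27.883 PSU

27.9 PSU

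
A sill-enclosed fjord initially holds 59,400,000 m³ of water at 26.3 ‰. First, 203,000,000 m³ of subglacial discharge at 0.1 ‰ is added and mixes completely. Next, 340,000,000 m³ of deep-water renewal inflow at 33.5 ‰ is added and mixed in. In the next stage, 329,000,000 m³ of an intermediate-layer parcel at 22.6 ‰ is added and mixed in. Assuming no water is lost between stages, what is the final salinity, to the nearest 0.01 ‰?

21.91 ‰

By conservation of dissolved salt,
Initial salt = 59,400,000×26.3 = 1,562,220,000
After stage 1: salt = 1,562,220,000 + 203,000,000×0.1 = 1,582,520,000; volume = 262,400,000 m³; S = 6.031 ‰
After stage 2: salt = 1,582,520,000 + 340,000,000×33.5 = 12,972,520,000; volume = 602,400,000 m³; S = 21.535 ‰
After stage 3: salt = 12,972,520,000 + 329,000,000×22.6 = 20,407,920,000; volume = 931,400,000 m³
S = 20,407,920,000 / 931,400,000 = 21.911 ‰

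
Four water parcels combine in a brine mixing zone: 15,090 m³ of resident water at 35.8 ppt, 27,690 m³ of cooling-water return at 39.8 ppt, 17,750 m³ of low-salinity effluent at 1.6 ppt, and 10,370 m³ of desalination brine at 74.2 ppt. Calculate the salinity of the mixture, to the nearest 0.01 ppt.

Total salt / total volume:
salt = 15,090×35.8 + 27,690×39.8 + 17,750×1.6 + 10,370×74.2 = 540,222 + 1,102,062 + 28,400 + 769,454 = 2,440,138
volume = 15,090 + 27,690 + 17,750 + 10,370 = 70,900 m³
S = 2,440,138 / 70,900 = 34.4166 ppt

34.42 ppt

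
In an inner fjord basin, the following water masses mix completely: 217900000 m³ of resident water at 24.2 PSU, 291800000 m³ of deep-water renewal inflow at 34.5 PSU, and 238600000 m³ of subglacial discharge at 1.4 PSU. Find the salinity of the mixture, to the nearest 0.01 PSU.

20.95 PSU

By conservation of dissolved salt,
salt = 217,900,000×24.2 + 291,800,000×34.5 + 238,600,000×1.4 = 5,273,180,000 + 10,067,100,000 + 334,040,000 = 15,674,320,000
volume = 217,900,000 + 291,800,000 + 238,600,000 = 748,300,000 m³
S = 15,674,320,000 / 748,300,000 = 20.9466 PSU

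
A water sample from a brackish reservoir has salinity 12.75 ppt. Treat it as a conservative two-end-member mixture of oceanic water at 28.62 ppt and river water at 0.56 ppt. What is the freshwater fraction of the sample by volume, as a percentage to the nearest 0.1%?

56.6%

Let f be the freshwater fraction. Salt balance per unit volume:
f×0.56 + (1−f)×28.62 = 12.75
f = (28.62 − 12.75) / (28.62 − 0.56) = 15.87/28.06 = 0.5656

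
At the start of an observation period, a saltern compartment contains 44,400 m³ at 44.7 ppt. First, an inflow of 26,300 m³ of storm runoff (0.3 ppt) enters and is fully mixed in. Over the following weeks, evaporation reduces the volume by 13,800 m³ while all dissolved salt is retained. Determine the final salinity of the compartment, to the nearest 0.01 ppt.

After mixing: salt = 44,400×44.7 + 26,300×0.3 = 1,992,570; volume = 70,700 m³
After evaporation: salt unchanged = 1,992,570; volume = 70,700 − 13,800 = 56,900 m³
S = 1,992,570 / 56,900 = 35.0188 ppt

35.02 ppt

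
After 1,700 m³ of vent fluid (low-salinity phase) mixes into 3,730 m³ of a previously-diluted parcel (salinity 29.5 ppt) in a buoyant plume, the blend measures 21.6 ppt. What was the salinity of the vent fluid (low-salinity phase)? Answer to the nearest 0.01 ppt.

Salt balance: 3,730×29.5 + 1,700×S = 5,430×21.6
110,035 + 1,700·S = 117,288
S = (117,288 − 110,035) / 1,700 = 4.2665 ppt

4.27 ppt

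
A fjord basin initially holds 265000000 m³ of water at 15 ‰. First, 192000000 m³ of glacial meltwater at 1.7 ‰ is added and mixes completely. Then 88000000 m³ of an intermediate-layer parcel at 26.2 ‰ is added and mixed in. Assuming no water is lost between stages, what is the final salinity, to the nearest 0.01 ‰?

Weighted by volume,
Initial salt = 265,000,000×15 = 3,975,000,000
After stage 1: salt = 3,975,000,000 + 192,000,000×1.7 = 4,301,400,000; volume = 457,000,000 m³; S = 9.412 ‰
After stage 2: salt = 4,301,400,000 + 88,000,000×26.2 = 6,607,000,000; volume = 545,000,000 m³
S = 6,607,000,000 / 545,000,000 = 12.1229 ‰

12.12 ‰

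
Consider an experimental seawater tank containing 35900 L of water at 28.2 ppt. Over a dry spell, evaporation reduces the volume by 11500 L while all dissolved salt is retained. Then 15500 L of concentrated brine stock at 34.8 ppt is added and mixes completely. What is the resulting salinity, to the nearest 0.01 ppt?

After evaporation: salt = 35,900×28.2 = 1,012,380; volume = 35,900 − 11,500 = 24,400 L
After mixing: salt = 1,012,380 + 15,500×34.8 = 1,551,780; volume = 24,400 + 15,500 = 39,900 L
S = 1,551,780 / 39,900 = 38.8917 ppt

38.89 ppt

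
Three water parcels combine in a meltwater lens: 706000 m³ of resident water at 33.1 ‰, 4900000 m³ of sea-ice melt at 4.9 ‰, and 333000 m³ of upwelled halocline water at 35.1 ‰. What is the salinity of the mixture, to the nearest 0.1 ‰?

9.9 ‰

Conserving salt mass:
salt = 706,000×33.1 + 4,900,000×4.9 + 333,000×35.1 = 23,368,600 + 24,010,000 + 11,688,300 = 59,066,900
volume = 706,000 + 4,900,000 + 333,000 = 5,939,000 m³
S = 59,066,900 / 5,939,000 = 9.946 ‰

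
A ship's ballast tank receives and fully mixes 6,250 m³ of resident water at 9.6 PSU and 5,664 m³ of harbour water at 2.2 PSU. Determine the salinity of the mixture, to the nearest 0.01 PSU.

6.08 PSU

By conservation of dissolved salt,
salt = 6,250×9.6 + 5,664×2.2 = 60,000 + 12,460.8 = 72,460.8
volume = 6,250 + 5,664 = 11,914 m³
S = 72,460.8 / 11,914 = 6.082 PSU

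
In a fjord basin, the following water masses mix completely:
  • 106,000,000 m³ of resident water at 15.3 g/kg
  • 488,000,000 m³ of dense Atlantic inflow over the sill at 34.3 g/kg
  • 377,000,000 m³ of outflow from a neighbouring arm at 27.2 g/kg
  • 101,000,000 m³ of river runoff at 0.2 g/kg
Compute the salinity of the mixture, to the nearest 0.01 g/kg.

26.71 g/kg

Salt balance:
salt = 106,000,000×15.3 + 488,000,000×34.3 + 377,000,000×27.2 + 101,000,000×0.2 = 1,621,800,000 + 16,738,400,000 + 10,254,400,000 + 20,200,000 = 28,634,800,000
volume = 106,000,000 + 488,000,000 + 377,000,000 + 101,000,000 = 1,072,000,000 m³
S = 28,634,800,000 / 1,072,000,000 = 26.7116 g/kg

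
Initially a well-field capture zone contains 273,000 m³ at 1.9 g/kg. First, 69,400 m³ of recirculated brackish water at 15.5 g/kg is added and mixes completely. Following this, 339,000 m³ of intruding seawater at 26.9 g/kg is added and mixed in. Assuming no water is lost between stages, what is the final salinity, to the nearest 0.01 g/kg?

15.72 g/kg

By conservation of dissolved salt,
Initial salt = 273,000×1.9 = 518,700
After stage 1: salt = 518,700 + 69,400×15.5 = 1,594,400; volume = 342,400 m³; S = 4.657 g/kg
After stage 2: salt = 1,594,400 + 339,000×26.9 = 10,713,500; volume = 681,400 m³
S = 10,713,500 / 681,400 = 15.7228 g/kg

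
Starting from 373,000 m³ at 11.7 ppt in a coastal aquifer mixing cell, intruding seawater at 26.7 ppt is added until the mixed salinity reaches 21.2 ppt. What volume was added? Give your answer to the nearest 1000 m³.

644000 m³

Salt balance: 373,000×11.7 + V×26.7 = (373,000+V)×21.2
4,364,100 + 26.7V = 7,907,600 + 21.2V
3,543,500 = 5.5V
V = 644,272.73 m³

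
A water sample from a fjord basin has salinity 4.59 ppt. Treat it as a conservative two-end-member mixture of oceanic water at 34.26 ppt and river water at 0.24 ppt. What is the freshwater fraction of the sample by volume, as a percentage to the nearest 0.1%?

87.2%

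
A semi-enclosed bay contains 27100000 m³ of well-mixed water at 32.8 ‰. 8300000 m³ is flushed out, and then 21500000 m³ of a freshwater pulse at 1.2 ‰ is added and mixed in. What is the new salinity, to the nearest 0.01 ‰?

Remaining after removal: 18,800,000 m³ at 32.8 ‰ (salt = 616,640,000)
After addition: salt = 616,640,000 + 21,500,000×1.2 = 642,440,000; volume = 40,300,000 m³
S = 642,440,000 / 40,300,000 = 15.9414 ‰

15.94 ‰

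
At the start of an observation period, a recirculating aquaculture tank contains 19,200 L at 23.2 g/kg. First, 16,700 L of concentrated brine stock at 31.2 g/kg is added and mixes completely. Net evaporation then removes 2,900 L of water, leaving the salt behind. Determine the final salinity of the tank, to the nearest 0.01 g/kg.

29.29 g/kg

After mixing: salt = 19,200×23.2 + 16,700×31.2 = 966,480; volume = 35,900 L
After evaporation: salt unchanged = 966,480; volume = 35,900 − 2,900 = 33,000 L
S = 966,480 / 33,000 = 29.2873 g/kg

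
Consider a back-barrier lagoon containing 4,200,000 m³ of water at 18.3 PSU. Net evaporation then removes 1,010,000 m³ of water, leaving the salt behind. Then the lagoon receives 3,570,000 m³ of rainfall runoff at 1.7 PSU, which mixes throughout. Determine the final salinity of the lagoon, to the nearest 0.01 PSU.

12.27 PSU

After evaporation: salt = 4,200,000×18.3 = 76,860,000; volume = 4,200,000 − 1,010,000 = 3,190,000 m³
After mixing: salt = 76,860,000 + 3,570,000×1.7 = 82,929,000; volume = 3,190,000 + 3,570,000 = 6,760,000 m³
S = 82,929,000 / 6,760,000 = 12.2676 PSU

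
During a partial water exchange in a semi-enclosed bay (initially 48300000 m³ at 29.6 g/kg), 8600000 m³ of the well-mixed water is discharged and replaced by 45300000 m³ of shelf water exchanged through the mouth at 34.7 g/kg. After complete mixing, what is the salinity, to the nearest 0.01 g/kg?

32.32 g/kg

Remaining after removal: 39,700,000 m³ at 29.6 g/kg (salt = 1,175,120,000)
After addition: salt = 1,175,120,000 + 45,300,000×34.7 = 2,747,030,000; volume = 85,000,000 m³
S = 2,747,030,000 / 85,000,000 = 32.318 g/kg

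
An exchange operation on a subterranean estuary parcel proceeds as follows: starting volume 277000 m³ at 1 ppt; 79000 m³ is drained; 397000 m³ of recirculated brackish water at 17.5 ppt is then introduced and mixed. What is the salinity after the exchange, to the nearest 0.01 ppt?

12.01 ppt

Remaining after removal: 198,000 m³ at 1 ppt (salt = 198,000)
After addition: salt = 198,000 + 397,000×17.5 = 7,145,500; volume = 595,000 m³
S = 7,145,500 / 595,000 = 12.0092 ppt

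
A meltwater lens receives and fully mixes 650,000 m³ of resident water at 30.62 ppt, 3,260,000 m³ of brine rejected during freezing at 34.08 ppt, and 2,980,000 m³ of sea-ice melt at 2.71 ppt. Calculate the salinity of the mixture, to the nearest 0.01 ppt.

20.19 ppt

By conservation of dissolved salt,
salt = 650,000×30.62 + 3,260,000×34.08 + 2,980,000×2.71 = 19,903,000 + 111,100,800 + 8,075,800 = 139,079,600
volume = 650,000 + 3,260,000 + 2,980,000 = 6,890,000 m³
S = 139,079,600 / 6,890,000 = 20.1857 ppt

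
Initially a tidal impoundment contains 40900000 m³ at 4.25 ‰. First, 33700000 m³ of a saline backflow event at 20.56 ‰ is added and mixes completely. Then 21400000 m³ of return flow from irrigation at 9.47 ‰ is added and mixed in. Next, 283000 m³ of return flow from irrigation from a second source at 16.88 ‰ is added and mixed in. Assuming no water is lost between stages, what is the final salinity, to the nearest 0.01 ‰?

11.16 ‰

Total salt / total volume:
Initial salt = 40,900,000×4.25 = 173,825,000
After stage 1: salt = 173,825,000 + 33,700,000×20.56 = 866,697,000; volume = 74,600,000 m³; S = 11.618 ‰
After stage 2: salt = 866,697,000 + 21,400,000×9.47 = 1,069,355,000; volume = 96,000,000 m³; S = 11.139 ‰
After stage 3: salt = 1,069,355,000 + 283,000×16.88 = 1,074,132,040; volume = 96,283,000 m³
S = 1,074,132,040 / 96,283,000 = 11.156 ‰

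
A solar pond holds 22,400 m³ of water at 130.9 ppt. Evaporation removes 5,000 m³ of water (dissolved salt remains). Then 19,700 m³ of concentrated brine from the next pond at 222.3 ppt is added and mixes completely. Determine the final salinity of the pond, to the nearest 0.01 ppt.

After evaporation: salt = 22,400×130.9 = 2,932,160; volume = 22,400 − 5,000 = 17,400 m³
After mixing: salt = 2,932,160 + 19,700×222.3 = 7,311,470; volume = 17,400 + 19,700 = 37,100 m³
S = 7,311,470 / 37,100 = 197.0747 ppt

197.07 ppt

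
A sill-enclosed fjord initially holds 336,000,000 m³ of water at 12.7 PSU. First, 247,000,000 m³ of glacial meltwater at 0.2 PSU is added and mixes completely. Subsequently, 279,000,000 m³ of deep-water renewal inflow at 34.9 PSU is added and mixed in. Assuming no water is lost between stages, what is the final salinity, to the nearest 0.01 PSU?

16.30 PSU

Weighted by volume,
Initial salt = 336,000,000×12.7 = 4,267,200,000
After stage 1: salt = 4,267,200,000 + 247,000,000×0.2 = 4,316,600,000; volume = 583,000,000 m³; S = 7.404 PSU
After stage 2: salt = 4,316,600,000 + 279,000,000×34.9 = 14,053,700,000; volume = 862,000,000 m³
S = 14,053,700,000 / 862,000,000 = 16.3036 PSU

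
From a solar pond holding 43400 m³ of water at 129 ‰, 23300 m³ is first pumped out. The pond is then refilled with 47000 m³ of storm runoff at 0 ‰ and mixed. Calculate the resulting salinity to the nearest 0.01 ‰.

38.64 ‰

Remaining after removal: 20,100 m³ at 129 ‰ (salt = 2,592,900)
After addition: salt = 2,592,900 + 47,000×0 = 2,592,900; volume = 67,100 m³
S = 2,592,900 / 67,100 = 38.6423 ‰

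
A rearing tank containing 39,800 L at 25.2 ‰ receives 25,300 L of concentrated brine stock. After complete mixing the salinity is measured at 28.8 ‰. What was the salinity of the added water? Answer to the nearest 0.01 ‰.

34.46 ‰

Salt balance: 39,800×25.2 + 25,300×S = 65,100×28.8
1,002,960 + 25,300·S = 1,874,880
S = (1,874,880 − 1,002,960) / 25,300 = 34.4632 ‰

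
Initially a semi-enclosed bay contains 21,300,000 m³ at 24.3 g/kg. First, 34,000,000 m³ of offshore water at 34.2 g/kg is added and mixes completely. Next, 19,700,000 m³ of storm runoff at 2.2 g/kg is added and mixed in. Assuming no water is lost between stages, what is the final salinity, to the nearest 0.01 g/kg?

22.98 g/kg

Mass of salt is conserved:
Initial salt = 21,300,000×24.3 = 517,590,000
After stage 1: salt = 517,590,000 + 34,000,000×34.2 = 1,680,390,000; volume = 55,300,000 m³; S = 30.387 g/kg
After stage 2: salt = 1,680,390,000 + 19,700,000×2.2 = 1,723,730,000; volume = 75,000,000 m³
S = 1,723,730,000 / 75,000,000 = 22.9831 g/kg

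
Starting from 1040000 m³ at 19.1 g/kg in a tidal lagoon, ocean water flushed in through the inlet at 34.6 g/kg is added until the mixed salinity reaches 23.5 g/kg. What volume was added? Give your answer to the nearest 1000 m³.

Salt balance: 1,040,000×19.1 + V×34.6 = (1,040,000+V)×23.5
19,864,000 + 34.6V = 24,440,000 + 23.5V
4,576,000 = 11.1V
V = 412,252.25 m³

412000 m³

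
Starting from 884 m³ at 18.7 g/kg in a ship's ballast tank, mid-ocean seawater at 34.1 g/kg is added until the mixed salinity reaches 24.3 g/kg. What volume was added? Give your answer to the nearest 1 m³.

505 m³

Salt balance: 884×18.7 + V×34.1 = (884+V)×24.3
16,530.8 + 34.1V = 21,481.2 + 24.3V
4,950.4 = 9.8V
V = 505.14 m³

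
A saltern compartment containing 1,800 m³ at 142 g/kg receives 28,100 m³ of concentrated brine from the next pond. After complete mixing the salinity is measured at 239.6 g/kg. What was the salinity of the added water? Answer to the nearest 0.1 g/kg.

Salt balance: 1,800×142 + 28,100×S = 29,900×239.6
255,600 + 28,100·S = 7,164,040
S = (7,164,040 − 255,600) / 28,100 = 245.852 g/kg

245.9 g/kg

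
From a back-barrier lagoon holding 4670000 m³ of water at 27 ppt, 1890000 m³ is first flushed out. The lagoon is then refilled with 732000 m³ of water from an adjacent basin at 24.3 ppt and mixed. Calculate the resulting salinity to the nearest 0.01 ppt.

26.44 ppt

Remaining after removal: 2,780,000 m³ at 27 ppt (salt = 75,060,000)
After addition: salt = 75,060,000 + 732,000×24.3 = 92,847,600; volume = 3,512,000 m³
S = 92,847,600 / 3,512,000 = 26.4372 ppt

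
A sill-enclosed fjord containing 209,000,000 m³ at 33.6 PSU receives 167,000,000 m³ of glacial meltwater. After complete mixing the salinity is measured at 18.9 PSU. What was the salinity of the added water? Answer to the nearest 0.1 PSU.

Salt balance: 209,000,000×33.6 + 167,000,000×S = 376,000,000×18.9
7,022,400,000 + 167,000,000·S = 7,106,400,000
S = (7,106,400,000 − 7,022,400,000) / 167,000,000 = 0.503 PSU

0.5 PSU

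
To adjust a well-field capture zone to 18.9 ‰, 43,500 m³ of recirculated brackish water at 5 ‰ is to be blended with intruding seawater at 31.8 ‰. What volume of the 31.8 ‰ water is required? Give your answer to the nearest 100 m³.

Salt balance: 43,500×5 + V×31.8 = (43,500+V)×18.9
217,500 + 31.8V = 822,150 + 18.9V
604,650 = 12.9V
V = 46,872.09 m³

46900 m³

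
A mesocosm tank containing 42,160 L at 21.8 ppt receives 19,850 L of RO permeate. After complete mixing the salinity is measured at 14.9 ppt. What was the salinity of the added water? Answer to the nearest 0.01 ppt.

Salt balance: 42,160×21.8 + 19,850×S = 62,010×14.9
919,088 + 19,850·S = 923,949
S = (923,949 − 919,088) / 19,850 = 0.2449 ppt

0.24 ppt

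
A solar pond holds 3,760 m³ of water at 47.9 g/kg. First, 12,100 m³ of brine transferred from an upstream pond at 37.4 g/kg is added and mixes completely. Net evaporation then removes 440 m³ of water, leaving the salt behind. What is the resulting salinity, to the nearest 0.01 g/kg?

After mixing: salt = 3,760×47.9 + 12,100×37.4 = 632,644; volume = 15,860 m³
After evaporation: salt unchanged = 632,644; volume = 15,860 − 440 = 15,420 m³
S = 632,644 / 15,420 = 41.0275 g/kg

41.03 g/kg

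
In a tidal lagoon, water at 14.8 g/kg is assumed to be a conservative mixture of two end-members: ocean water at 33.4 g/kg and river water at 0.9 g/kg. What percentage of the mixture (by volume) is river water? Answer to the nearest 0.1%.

57.2%

Let f be the freshwater fraction. Salt balance per unit volume:
f×0.9 + (1−f)×33.4 = 14.8
f = (33.4 − 14.8) / (33.4 − 0.9) = 18.6/32.5 = 0.5723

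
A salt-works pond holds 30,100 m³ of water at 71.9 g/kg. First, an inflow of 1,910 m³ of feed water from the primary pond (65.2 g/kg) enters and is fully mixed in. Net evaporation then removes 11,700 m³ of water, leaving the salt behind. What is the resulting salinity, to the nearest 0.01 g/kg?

After mixing: salt = 30,100×71.9 + 1,910×65.2 = 2,288,722; volume = 32,010 m³
After evaporation: salt unchanged = 2,288,722; volume = 32,010 − 11,700 = 20,310 m³
S = 2,288,722 / 20,310 = 112.6894 g/kg

112.69 g/kg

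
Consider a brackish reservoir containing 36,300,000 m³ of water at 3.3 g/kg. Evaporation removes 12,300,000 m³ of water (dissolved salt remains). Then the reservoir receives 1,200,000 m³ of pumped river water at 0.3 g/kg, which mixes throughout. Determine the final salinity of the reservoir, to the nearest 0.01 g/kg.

4.77 g/kg

After evaporation: salt = 36,300,000×3.3 = 119,790,000; volume = 36,300,000 − 12,300,000 = 24,000,000 m³
After mixing: salt = 119,790,000 + 1,200,000×0.3 = 120,150,000; volume = 24,000,000 + 1,200,000 = 25,200,000 m³
S = 120,150,000 / 25,200,000 = 4.7679 g/kg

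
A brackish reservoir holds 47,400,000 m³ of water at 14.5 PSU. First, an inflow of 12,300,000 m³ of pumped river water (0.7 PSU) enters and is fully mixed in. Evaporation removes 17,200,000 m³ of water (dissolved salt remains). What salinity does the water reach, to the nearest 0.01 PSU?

After mixing: salt = 47,400,000×14.5 + 12,300,000×0.7 = 695,910,000; volume = 59,700,000 m³
After evaporation: salt unchanged = 695,910,000; volume = 59,700,000 − 17,200,000 = 42,500,000 m³
S = 695,910,000 / 42,500,000 = 16.3744 PSU

16.37 PSU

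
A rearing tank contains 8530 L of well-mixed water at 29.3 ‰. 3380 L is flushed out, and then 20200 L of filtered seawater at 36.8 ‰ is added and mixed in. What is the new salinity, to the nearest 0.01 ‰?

Remaining after removal: 5,150 L at 29.3 ‰ (salt = 150,895)
After addition: salt = 150,895 + 20,200×36.8 = 894,255; volume = 25,350 L
S = 894,255 / 25,350 = 35.2763 ‰

35.28 ‰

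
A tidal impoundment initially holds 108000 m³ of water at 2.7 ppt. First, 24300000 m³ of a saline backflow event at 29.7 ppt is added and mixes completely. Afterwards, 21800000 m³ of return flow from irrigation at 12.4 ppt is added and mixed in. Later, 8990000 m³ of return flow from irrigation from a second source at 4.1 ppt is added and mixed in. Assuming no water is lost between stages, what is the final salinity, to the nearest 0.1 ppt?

18.6 ppt

Mass of salt is conserved:
Initial salt = 108,000×2.7 = 291,600
After stage 1: salt = 291,600 + 24,300,000×29.7 = 722,001,600; volume = 24,408,000 m³; S = 29.581 ppt
After stage 2: salt = 722,001,600 + 21,800,000×12.4 = 992,321,600; volume = 46,208,000 m³; S = 21.475 ppt
After stage 3: salt = 992,321,600 + 8,990,000×4.1 = 1,029,180,600; volume = 55,198,000 m³
S = 1,029,180,600 / 55,198,000 = 18.6453 ppt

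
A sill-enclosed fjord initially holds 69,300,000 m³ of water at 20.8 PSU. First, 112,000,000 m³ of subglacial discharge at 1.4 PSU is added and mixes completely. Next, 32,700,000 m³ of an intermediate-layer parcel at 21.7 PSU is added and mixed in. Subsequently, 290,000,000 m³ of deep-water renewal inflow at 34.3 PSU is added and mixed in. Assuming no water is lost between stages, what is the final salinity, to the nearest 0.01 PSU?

Weighted by volume,
Initial salt = 69,300,000×20.8 = 1,441,440,000
After stage 1: salt = 1,441,440,000 + 112,000,000×1.4 = 1,598,240,000; volume = 181,300,000 m³; S = 8.815 PSU
After stage 2: salt = 1,598,240,000 + 32,700,000×21.7 = 2,307,830,000; volume = 214,000,000 m³; S = 10.784 PSU
After stage 3: salt = 2,307,830,000 + 290,000,000×34.3 = 12,254,830,000; volume = 504,000,000 m³
S = 12,254,830,000 / 504,000,000 = 24.3151 PSU

24.32 PSU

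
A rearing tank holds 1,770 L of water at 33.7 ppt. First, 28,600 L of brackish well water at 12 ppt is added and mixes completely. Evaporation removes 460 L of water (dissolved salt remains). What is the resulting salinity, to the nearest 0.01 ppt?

After mixing: salt = 1,770×33.7 + 28,600×12 = 402,849; volume = 30,370 L
After evaporation: salt unchanged = 402,849; volume = 30,370 − 460 = 29,910 L
S = 402,849 / 29,910 = 13.4687 ppt

13.47 ppt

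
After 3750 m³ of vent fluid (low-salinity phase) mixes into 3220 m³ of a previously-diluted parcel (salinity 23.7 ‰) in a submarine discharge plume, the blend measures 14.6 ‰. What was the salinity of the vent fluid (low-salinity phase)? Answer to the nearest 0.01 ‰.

6.79 ‰

Salt balance: 3,220×23.7 + 3,750×S = 6,970×14.6
76,314 + 3,750·S = 101,762
S = (101,762 − 76,314) / 3,750 = 6.7861 ‰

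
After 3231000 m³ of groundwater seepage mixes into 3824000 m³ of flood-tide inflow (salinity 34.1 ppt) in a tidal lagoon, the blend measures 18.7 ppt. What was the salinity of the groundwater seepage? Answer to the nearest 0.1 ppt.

0.5 ppt

Salt balance: 3,824,000×34.1 + 3,231,000×S = 7,055,000×18.7
130,398,400 + 3,231,000·S = 131,928,500
S = (131,928,500 − 130,398,400) / 3,231,000 = 0.4736 ppt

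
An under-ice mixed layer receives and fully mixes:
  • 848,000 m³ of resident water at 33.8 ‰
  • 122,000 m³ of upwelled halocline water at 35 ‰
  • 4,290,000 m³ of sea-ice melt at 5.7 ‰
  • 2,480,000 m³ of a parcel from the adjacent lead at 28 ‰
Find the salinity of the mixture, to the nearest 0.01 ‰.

16.39 ‰

Mass of salt is conserved:
salt = 848,000×33.8 + 122,000×35 + 4,290,000×5.7 + 2,480,000×28 = 28,662,400 + 4,270,000 + 24,453,000 + 69,440,000 = 126,825,400
volume = 848,000 + 122,000 + 4,290,000 + 2,480,000 = 7,740,000 m³
S = 126,825,400 / 7,740,000 = 16.3857 ‰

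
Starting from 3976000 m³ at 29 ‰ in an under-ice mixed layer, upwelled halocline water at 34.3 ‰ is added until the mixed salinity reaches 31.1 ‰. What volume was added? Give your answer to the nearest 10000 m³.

Salt balance: 3,976,000×29 + V×34.3 = (3,976,000+V)×31.1
115,304,000 + 34.3V = 123,653,600 + 31.1V
8,349,600 = 3.2V
V = 2,609,250 m³

2610000 m³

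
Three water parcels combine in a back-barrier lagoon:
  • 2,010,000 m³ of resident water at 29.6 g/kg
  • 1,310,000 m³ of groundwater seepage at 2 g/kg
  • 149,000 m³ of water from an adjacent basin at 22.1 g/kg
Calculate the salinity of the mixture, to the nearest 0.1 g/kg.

Total salt / total volume:
salt = 2,010,000×29.6 + 1,310,000×2 + 149,000×22.1 = 59,496,000 + 2,620,000 + 3,292,900 = 65,408,900
volume = 2,010,000 + 1,310,000 + 149,000 = 3,469,000 m³
S = 65,408,900 / 3,469,000 = 18.855 g/kg

18.9 g/kg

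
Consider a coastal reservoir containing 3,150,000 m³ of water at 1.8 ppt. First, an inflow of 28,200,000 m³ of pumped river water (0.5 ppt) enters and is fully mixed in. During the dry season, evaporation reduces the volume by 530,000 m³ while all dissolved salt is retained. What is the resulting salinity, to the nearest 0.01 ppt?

0.64 ppt

After mixing: salt = 3,150,000×1.8 + 28,200,000×0.5 = 19,770,000; volume = 31,350,000 m³
After evaporation: salt unchanged = 19,770,000; volume = 31,350,000 − 530,000 = 30,820,000 m³
S = 19,770,000 / 30,820,000 = 0.6415 ppt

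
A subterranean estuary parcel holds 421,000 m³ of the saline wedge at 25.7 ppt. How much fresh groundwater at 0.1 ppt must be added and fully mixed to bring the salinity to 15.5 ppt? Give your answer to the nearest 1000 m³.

279000 m³

Salt balance: 421,000×25.7 + V×0.1 = (421,000+V)×15.5
10,819,700 + 0.1V = 6,525,500 + 15.5V
4,294,200 = 15.4V
V = 278,844.16 m³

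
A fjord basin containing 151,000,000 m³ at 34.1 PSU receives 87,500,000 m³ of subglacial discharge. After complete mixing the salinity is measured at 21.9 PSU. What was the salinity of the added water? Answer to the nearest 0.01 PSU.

0.85 PSU

Salt balance: 151,000,000×34.1 + 87,500,000×S = 238,500,000×21.9
5,149,100,000 + 87,500,000·S = 5,223,150,000
S = (5,223,150,000 − 5,149,100,000) / 87,500,000 = 0.8463 PSU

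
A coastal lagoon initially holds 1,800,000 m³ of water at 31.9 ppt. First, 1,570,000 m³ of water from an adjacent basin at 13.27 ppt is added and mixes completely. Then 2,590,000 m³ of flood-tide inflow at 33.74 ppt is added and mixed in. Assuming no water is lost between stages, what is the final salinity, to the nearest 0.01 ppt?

Total salt / total volume:
Initial salt = 1,800,000×31.9 = 57,420,000
After stage 1: salt = 57,420,000 + 1,570,000×13.27 = 78,253,900; volume = 3,370,000 m³; S = 23.221 ppt
After stage 2: salt = 78,253,900 + 2,590,000×33.74 = 165,640,500; volume = 5,960,000 m³
S = 165,640,500 / 5,960,000 = 27.792 ppt

27.79 ppt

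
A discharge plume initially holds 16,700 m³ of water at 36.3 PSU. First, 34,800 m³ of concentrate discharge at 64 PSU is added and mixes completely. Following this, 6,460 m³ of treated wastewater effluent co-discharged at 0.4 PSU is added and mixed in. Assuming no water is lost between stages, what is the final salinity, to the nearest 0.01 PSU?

48.93 PSU

Salt balance:
Initial salt = 16,700×36.3 = 606,210
After stage 1: salt = 606,210 + 34,800×64 = 2,833,410; volume = 51,500 m³; S = 55.018 PSU
After stage 2: salt = 2,833,410 + 6,460×0.4 = 2,835,994; volume = 57,960 m³
S = 2,835,994 / 57,960 = 48.9302 PSU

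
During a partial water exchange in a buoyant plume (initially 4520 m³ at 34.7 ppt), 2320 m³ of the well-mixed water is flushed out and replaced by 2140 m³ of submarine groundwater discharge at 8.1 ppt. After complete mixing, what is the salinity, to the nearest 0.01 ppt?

Remaining after removal: 2,200 m³ at 34.7 ppt (salt = 76,340)
After addition: salt = 76,340 + 2,140×8.1 = 93,674; volume = 4,340 m³
S = 93,674 / 4,340 = 21.5839 ppt

21.58 ppt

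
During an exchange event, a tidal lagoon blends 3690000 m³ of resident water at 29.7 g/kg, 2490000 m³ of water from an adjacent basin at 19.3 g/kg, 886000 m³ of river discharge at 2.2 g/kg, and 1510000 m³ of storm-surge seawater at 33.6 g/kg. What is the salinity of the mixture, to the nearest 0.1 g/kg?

Conserving salt mass:
salt = 3,690,000×29.7 + 2,490,000×19.3 + 886,000×2.2 + 1,510,000×33.6 = 109,593,000 + 48,057,000 + 1,949,200 + 50,736,000 = 210,335,200
volume = 3,690,000 + 2,490,000 + 886,000 + 1,510,000 = 8,576,000 m³
S = 210,335,200 / 8,576,000 = 24.526 g/kg

24.5 g/kg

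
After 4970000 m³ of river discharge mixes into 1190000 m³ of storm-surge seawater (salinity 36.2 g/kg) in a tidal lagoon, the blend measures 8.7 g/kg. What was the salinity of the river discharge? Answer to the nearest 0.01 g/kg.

Salt balance: 1,190,000×36.2 + 4,970,000×S = 6,160,000×8.7
43,078,000 + 4,970,000·S = 53,592,000
S = (53,592,000 − 43,078,000) / 4,970,000 = 2.1155 g/kg

2.12 g/kg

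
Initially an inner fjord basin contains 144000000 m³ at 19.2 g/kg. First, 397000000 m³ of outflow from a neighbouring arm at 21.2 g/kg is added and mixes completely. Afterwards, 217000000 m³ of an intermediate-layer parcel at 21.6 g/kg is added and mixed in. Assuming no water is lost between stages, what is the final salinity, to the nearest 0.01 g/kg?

20.93 g/kg

By conservation of dissolved salt,
Initial salt = 144,000,000×19.2 = 2,764,800,000
After stage 1: salt = 2,764,800,000 + 397,000,000×21.2 = 11,181,200,000; volume = 541,000,000 m³; S = 20.668 g/kg
After stage 2: salt = 11,181,200,000 + 217,000,000×21.6 = 15,868,400,000; volume = 758,000,000 m³
S = 15,868,400,000 / 758,000,000 = 20.9346 g/kg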